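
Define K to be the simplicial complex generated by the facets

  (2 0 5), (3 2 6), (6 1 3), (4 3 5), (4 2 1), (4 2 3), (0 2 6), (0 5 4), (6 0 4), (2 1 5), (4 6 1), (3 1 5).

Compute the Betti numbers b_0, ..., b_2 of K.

K has 7 vertices, 18 edges, 12 triangles.
rank ∂_0 = 0, rank ∂_1 = 6 ⇒ b_0 = 7 − 0 − 6 = 1; all invariant factors of ∂_1 are 1 so no torsion. So H_0 = Z.
rank ∂_1 = 6, rank ∂_2 = 12 ⇒ b_1 = 18 − 6 − 12 = 0; ∂_2 has invariant factor(s) [2] giving torsion. So H_1 = Z_2.
rank ∂_2 = 12, rank ∂_3 = 0 ⇒ b_2 = 12 − 12 − 0 = 0. So H_2 = 0.

b_0 = 1, b_1 = 0, b_2 = 0.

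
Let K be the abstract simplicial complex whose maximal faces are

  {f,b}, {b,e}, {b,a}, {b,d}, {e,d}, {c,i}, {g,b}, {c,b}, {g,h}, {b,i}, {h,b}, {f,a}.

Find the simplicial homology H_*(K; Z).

H_0 ≅ Z,  H_1 ≅ Z^4.

Take the total order a < b < c < d < e < f < g < h < i on the vertex set. Then K (dimension 1) consists of the simplices:

  0-simplices (9): a, b, c, d, e, f, g, h, i
  1-simplices (12): ab, af, bc, bd, be, bf, bg, bh, bi, ci, de, gh

giving chain groups C_0 ≅ Z^9, C_1 ≅ Z^12.

The boundary map ∂_1: C_1 → C_0 maps an edge to its endpoints' difference, ∂[p,q] = q − p.
This gives a 9×12 integer matrix of rank 8; reducing to Smith normal form yields diagonal entries (1,1,1,1,1,1,1,1).

From H_k ≅ ker(∂_k) / im(∂_{k+1}) we obtain:

  H_0: rank C_0 − rank ∂_1 = 9 − 8 = 1, and the invariant factors of ∂_1 are all 1, so H_0 = Z.
  H_1: rank ker ∂_1 − rank ∂_2 = (12 − 8) − 0 = 4, and there is no ∂_2, so H_1 = Z^4.

As a check, the Euler characteristic is 9 − 12 = -3, which agrees with 1 − 4 = -3.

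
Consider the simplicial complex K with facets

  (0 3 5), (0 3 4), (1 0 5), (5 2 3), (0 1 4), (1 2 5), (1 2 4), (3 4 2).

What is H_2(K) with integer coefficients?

H_2 ≅ Z.

K has 6 vertices, 12 edges, 8 triangles.
rank ∂_2 = 7, rank ∂_3 = 0 ⇒ b_2 = 8 − 7 − 0 = 1. So H_2 ≅ Z.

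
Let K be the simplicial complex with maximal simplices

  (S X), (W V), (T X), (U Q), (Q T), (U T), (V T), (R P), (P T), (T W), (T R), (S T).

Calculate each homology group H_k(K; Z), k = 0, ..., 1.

H_0 = Z,  H_1 = Z^4.

We work with the vertex ordering P < Q < R < S < T < U < V < W < X. The simplices of K, each written with vertices in increasing order, are:

  0-simplices (9): P, Q, R, S, T, U, V, W, X
  1-simplices (12): PR, PT, QT, QU, RT, ST, SX, TU, TV, TW, TX, VW

giving chain groups C_0 ≅ Z^9, C_1 ≅ Z^12.

Boundary ∂_1: C_1 → C_0 sends each edge [p,q] (with p < q) to q − p.
The 9×12 boundary matrix has rank 8 and Smith normal form diag(1,1,1,1,1,1,1,1).

Reading off H_k = ker ∂_k / im ∂_{k+1}:

  H_0: rank C_0 − rank ∂_1 = 9 − 8 = 1, and the invariant factors of ∂_1 are all 1, so H_0 = Z.
  H_1: rank ker ∂_1 − rank ∂_2 = (12 − 8) − 0 = 4, and there is no ∂_2, so H_1 = Z^4.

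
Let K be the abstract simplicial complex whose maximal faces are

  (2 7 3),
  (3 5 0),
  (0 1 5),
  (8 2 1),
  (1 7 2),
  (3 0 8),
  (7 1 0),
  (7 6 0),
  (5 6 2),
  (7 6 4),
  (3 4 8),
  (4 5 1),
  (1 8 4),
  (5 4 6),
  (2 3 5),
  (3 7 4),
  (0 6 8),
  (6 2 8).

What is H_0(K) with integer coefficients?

H_0 = Z.

Order the vertices as 0 < 1 < 2 < 3 < 4 < 5 < 6 < 7 < 8. Listing each simplex with vertices in this order, K has dimension 2 with simplices:

  0-simplices (9): [0], [1], [2], [3], [4], [5], [6], [7], [8]
  1-simplices (27): (27 of them)
  2-simplices (18): [0,1,5], [0,1,7], [0,3,5], [0,3,8], [0,6,7], [0,6,8], [1,2,7], [1,2,8], [1,4,5], [1,4,8], [2,3,5], [2,3,7], [2,5,6], [2,6,8], [3,4,7], [3,4,8], [4,5,6], [4,6,7]

Hence C_0 ≅ Z^9, C_1 ≅ Z^27, C_2 ≅ Z^18.

∂_1: C_1 → C_0 is given by ∂[p,q] = [q] − [p].
The 9×27 boundary matrix has rank 8 and Smith normal form diag(1,1,1,1,1,1,1,1).

The boundary map ∂_2: C_2 → C_1 maps a triangle to the signed sum of its edges. For instance
  ∂[0,1,5] = [1,5] − [0,5] + [0,1],
  ∂[3,4,7] = [4,7] − [3,7] + [3,4].
The 27×18 boundary matrix has rank 17 and Smith normal form diag(1,1,1,1,1,1,1,1,1,1,1,1,1,1,1,1,1).

From H_k ≅ ker(∂_k) / im(∂_{k+1}) we obtain:

  H_0: rank C_0 − rank ∂_1 = 9 − 8 = 1, and the invariant factors of ∂_1 are all 1, so H_0 ≅ Z.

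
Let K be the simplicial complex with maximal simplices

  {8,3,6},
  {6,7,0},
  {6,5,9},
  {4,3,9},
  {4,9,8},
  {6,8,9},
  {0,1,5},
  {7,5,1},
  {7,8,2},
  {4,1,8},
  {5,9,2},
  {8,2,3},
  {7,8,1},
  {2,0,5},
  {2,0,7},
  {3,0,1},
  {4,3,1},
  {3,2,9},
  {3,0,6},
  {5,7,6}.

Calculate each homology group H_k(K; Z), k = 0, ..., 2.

Fix the vertex order 0 < 1 < 2 < 3 < 4 < 5 < 6 < 7 < 8 < 9 and write every simplex with vertices in increasing order. Then dim K = 2 and the simplices of K are:

  0-simplices (10): [0], [1], [2], [3], [4], [5], [6], [7], [8], [9]
  1-simplices (30): (30 of them)
  2-simplices (20): (20 of them)

giving chain groups C_0 ≅ Z^10, C_1 ≅ Z^30, C_2 ≅ Z^20.

Boundary ∂_1: C_1 → C_0 sends each edge [p,q] (with p < q) to q − p. For instance
  ∂[2,9] = [9] − [2].
This gives a 10×30 integer matrix of rank 9; reducing to Smith normal form yields diagonal entries (1,1,1,1,1,1,1,1,1).

Boundary ∂_2: C_2 → C_1 maps a triangle to the signed sum of its edges. For instance
  ∂[2,3,8] = [3,8] − [2,8] + [2,3],
  ∂[0,1,5] = [1,5] − [0,5] + [0,1].
This gives a 30×20 integer matrix of rank 20; reducing to Smith normal form yields diagonal entries (1,1,1,1,1,1,1,1,1,1,1,1,1,1,1,1,1,1,1,2).

From H_k ≅ ker(∂_k) / im(∂_{k+1}) we obtain:

  H_0: rank C_0 − rank ∂_1 = 10 − 9 = 1, and the invariant factors of ∂_1 are all 1, so H_0 = Z.
  H_1: rank ker ∂_1 − rank ∂_2 = (30 − 9) − 20 = 1, and ∂_2 has invariant factor 2 > 1, so H_1 = Z × Z/2.
  H_2: rank ker ∂_2 − rank ∂_3 = (20 − 20) − 0 = 0, and there is no ∂_3, so H_2 = 0.

As a check, the Euler characteristic is 10 − 30 + 20 = 0, which agrees with 1 − 1 + 0 = 0.

H_0 ≅ Z,  H_1 ≅ Z × Z/2,  H_2 = 0.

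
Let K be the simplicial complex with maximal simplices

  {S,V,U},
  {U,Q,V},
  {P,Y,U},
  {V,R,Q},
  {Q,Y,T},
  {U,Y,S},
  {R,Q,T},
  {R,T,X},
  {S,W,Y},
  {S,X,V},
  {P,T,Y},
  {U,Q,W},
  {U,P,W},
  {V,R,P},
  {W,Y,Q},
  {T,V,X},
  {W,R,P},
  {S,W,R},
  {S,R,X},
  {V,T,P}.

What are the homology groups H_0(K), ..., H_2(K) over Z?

H_0 = Z,  H_1 = Z ⊕ Z/2,  H_2 = 0.

We work with the vertex ordering P < Q < R < S < T < U < V < W < X < Y. The simplices of K, each written with vertices in increasing order, are:

  0-simplices (10): P, Q, R, S, T, U, V, W, X, Y
  1-simplices (30): PR, PT, PU, PV, PW, PY, QR, QT, QU, QV, QW, QY, RS, RT, RV, RW, RX, SU, SV, SW, SX, SY, TV, TX, TY, UV, UW, UY, VX, WY
  2-simplices (20): PRV, PRW, PTV, PTY, PUW, PUY, QRT, QRV, QTY, QUV, QUW, QWY, RSW, RSX, RTX, SUV, SUY, SVX, SWY, TVX

so the chain groups are C_0 ≅ Z^10, C_1 ≅ Z^30, C_2 ≅ Z^20.

∂_1: C_1 → C_0 maps an edge to its endpoints' difference, ∂[p,q] = q − p.
As a 10×30 matrix over Z this has rank 9, with invariant factors (1,1,1,1,1,1,1,1,1).

Boundary ∂_2: C_2 → C_1 maps a triangle to the signed sum of its edges. For instance
  ∂QUW = UW − QW + QU,
  ∂PTY = TY − PY + PT.
The 30×20 boundary matrix has rank 20 and Smith normal form diag(1,1,1,1,1,1,1,1,1,1,1,1,1,1,1,1,1,1,1,2).

Reading off H_k = ker ∂_k / im ∂_{k+1}:

  H_0: rank C_0 − rank ∂_1 = 10 − 9 = 1, and the invariant factors of ∂_1 are all 1, so H_0 = Z.
  H_1: rank ker ∂_1 − rank ∂_2 = (30 − 9) − 20 = 1, and ∂_2 has invariant factor 2 > 1, so H_1 = Z ⊕ Z/2.
  H_2: rank ker ∂_2 − rank ∂_3 = (20 − 20) − 0 = 0, and there is no ∂_3, so H_2 = 0.

As a check, the Euler characteristic is 10 − 30 + 20 = 0, which agrees with 1 − 1 + 0 = 0.
(K is a triangulation of the Klein bottle.)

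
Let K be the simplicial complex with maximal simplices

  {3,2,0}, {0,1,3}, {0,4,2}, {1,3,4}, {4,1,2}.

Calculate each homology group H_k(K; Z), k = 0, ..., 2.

We work with the vertex ordering 0 < 1 < 2 < 3 < 4. The simplices of K, each written with vertices in increasing order, are:

  0-simplices (5): [0], [1], [2], [3], [4]
  1-simplices (10): [0,1], [0,2], [0,3], [0,4], [1,2], [1,3], [1,4], [2,3], [2,4], [3,4]
  2-simplices (5): [0,1,3], [0,2,3], [0,2,4], [1,2,4], [1,3,4]

so the chain groups are C_0 ≅ Z^5, C_1 ≅ Z^10, C_2 ≅ Z^5.

∂_1: C_1 → C_0 is given by ∂[p,q] = [q] − [p].
The 5×10 boundary matrix has rank 4 and Smith normal form diag(1,1,1,1).

The boundary map ∂_2: C_2 → C_1 sends each 2-simplex [p,q,r] to [q,r] − [p,r] + [p,q]. For instance
  ∂[0,2,3] = [2,3] − [0,3] + [0,2],
  ∂[1,2,4] = [2,4] − [1,4] + [1,2].
This gives a 10×5 integer matrix of rank 5; reducing to Smith normal form yields diagonal entries (1,1,1,1,1).

From H_k ≅ ker(∂_k) / im(∂_{k+1}) we obtain:

  H_0: rank C_0 − rank ∂_1 = 5 − 4 = 1, and the invariant factors of ∂_1 are all 1, so H_0 = Z.
  H_1: rank ker ∂_1 − rank ∂_2 = (10 − 4) − 5 = 1, and the invariant factors of ∂_2 are all 1, so H_1 = Z.
  H_2: rank ker ∂_2 − rank ∂_3 = (5 − 5) − 0 = 0, and there is no ∂_3, so H_2 = 0.

H_0 ≅ Z,  H_1 ≅ Z,  H_2 = 0.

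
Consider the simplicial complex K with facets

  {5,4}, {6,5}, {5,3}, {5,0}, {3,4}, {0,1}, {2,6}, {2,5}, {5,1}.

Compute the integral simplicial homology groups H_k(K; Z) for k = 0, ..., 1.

H_0 ≅ Z,  H_1 ≅ Z^3.

Order the vertices as 0 < 1 < 2 < 3 < 4 < 5 < 6. Listing each simplex with vertices in this order, K has dimension 1 with simplices:

  0-simplices (7): [0], [1], [2], [3], [4], [5], [6]
  1-simplices (9): [0,1], [0,5], [1,5], [2,5], [2,6], [3,4], [3,5], [4,5], [5,6]

giving chain groups C_0 ≅ Z^7, C_1 ≅ Z^9.

Boundary ∂_1: C_1 → C_0 sends each edge [p,q] (with p < q) to q − p. For instance
  ∂[0,5] = [5] − [0].
This gives a 7×9 integer matrix of rank 6; reducing to Smith normal form yields diagonal entries (1,1,1,1,1,1).

From H_k ≅ ker(∂_k) / im(∂_{k+1}) we obtain:

  H_0: rank C_0 − rank ∂_1 = 7 − 6 = 1, and the invariant factors of ∂_1 are all 1, so H_0 = Z.
  H_1: rank ker ∂_1 − rank ∂_2 = (9 − 6) − 0 = 3, and there is no ∂_2, so H_1 = Z^3.

(K is a triangulation of a wedge of 3 circles.)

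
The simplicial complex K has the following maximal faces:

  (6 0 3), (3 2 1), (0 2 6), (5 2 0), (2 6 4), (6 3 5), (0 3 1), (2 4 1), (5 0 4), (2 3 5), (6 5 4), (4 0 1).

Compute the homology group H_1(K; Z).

H_1 = Z/2Z.

Fix the vertex order 0 < 1 < 2 < 3 < 4 < 5 < 6 and write every simplex with vertices in increasing order. Then dim K = 2 and the simplices of K are:

  0-simplices (7): [0], [1], [2], [3], [4], [5], [6]
  1-simplices (18): [0,1], [0,2], [0,3], [0,4], [0,5], [0,6], [1,2], [1,3], [1,4], [2,3], [2,4], [2,5], [2,6], [3,5], [3,6], [4,5], [4,6], [5,6]
  2-simplices (12): [0,1,3], [0,1,4], [0,2,5], [0,2,6], [0,3,6], [0,4,5], [1,2,3], [1,2,4], [2,3,5], [2,4,6], [3,5,6], [4,5,6]

so the chain groups are C_0 ≅ Z^7, C_1 ≅ Z^18, C_2 ≅ Z^12.

Boundary ∂_1: C_1 → C_0 is given by ∂[p,q] = [q] − [p].
The 7×18 boundary matrix has rank 6 and Smith normal form diag(1,1,1,1,1,1).

∂_2: C_2 → C_1 sends each 2-simplex [p,q,r] to [q,r] − [p,r] + [p,q]. For instance
  ∂[2,3,5] = [3,5] − [2,5] + [2,3],
  ∂[0,2,5] = [2,5] − [0,5] + [0,2].
As a 18×12 matrix over Z this has rank 12, with invariant factors (1,1,1,1,1,1,1,1,1,1,1,2).

Reading off H_k = ker ∂_k / im ∂_{k+1}:

  H_1: rank ker ∂_1 − rank ∂_2 = (18 − 6) − 12 = 0, and ∂_2 has invariant factor 2 > 1, so H_1 = Z/2Z.

(K is a triangulation of the real projective plane RP^2.)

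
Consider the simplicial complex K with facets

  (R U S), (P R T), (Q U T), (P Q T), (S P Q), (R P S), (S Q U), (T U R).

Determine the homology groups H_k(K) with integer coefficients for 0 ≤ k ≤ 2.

H_0 ≅ Z,  H_1 = 0,  H_2 ≅ Z.

We work with the vertex ordering P < Q < R < S < T < U. The simplices of K, each written with vertices in increasing order, are:

  0-simplices (6): P, Q, R, S, T, U
  1-simplices (12): PQ, PR, PS, PT, QS, QT, QU, RS, RT, RU, SU, TU
  2-simplices (8): PQS, PQT, PRS, PRT, QSU, QTU, RSU, RTU

so the chain groups are C_0 ≅ Z^6, C_1 ≅ Z^12, C_2 ≅ Z^8.

The boundary map ∂_1: C_1 → C_0 maps an edge to its endpoints' difference, ∂[p,q] = q − p.
This gives a 6×12 integer matrix of rank 5; reducing to Smith normal form yields diagonal entries (1,1,1,1,1).

∂_2: C_2 → C_1 sends each 2-simplex [p,q,r] to [q,r] − [p,r] + [p,q]. For instance
  ∂PRS = RS − PS + PR,
  ∂QSU = SU − QU + QS.
As a 12×8 matrix over Z this has rank 7, with invariant factors (1,1,1,1,1,1,1).

Now H_k = ker ∂_k / im ∂_{k+1}, so:

  H_0: rank C_0 − rank ∂_1 = 6 − 5 = 1, and the invariant factors of ∂_1 are all 1, so H_0 = Z.
  H_1: rank ker ∂_1 − rank ∂_2 = (12 − 5) − 7 = 0, and the invariant factors of ∂_2 are all 1, so H_1 = 0.
  H_2: rank ker ∂_2 − rank ∂_3 = (8 − 7) − 0 = 1, and there is no ∂_3, so H_2 = Z.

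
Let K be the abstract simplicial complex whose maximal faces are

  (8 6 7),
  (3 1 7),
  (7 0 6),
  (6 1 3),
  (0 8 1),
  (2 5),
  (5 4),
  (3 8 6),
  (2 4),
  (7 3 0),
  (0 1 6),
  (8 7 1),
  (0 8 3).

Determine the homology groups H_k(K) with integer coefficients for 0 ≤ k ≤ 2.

H_0 ≅ Z^2,  H_1 ≅ Z × Z/2,  H_2 = 0.

Take the total order 0 < 1 < 2 < 3 < 4 < 5 < 6 < 7 < 8 on the vertex set. Then K (dimension 2) consists of the simplices:

  0-simplices (9): [0], [1], [2], [3], [4], [5], [6], [7], [8]
  1-simplices (18): [0,1], [0,3], [0,6], [0,7], [0,8], [1,3], [1,6], [1,7], [1,8], [2,4], [2,5], [3,6], [3,7], [3,8], [4,5], [6,7], [6,8], [7,8]
  2-simplices (10): [0,1,6], [0,1,8], [0,3,7], [0,3,8], [0,6,7], [1,3,6], [1,3,7], [1,7,8], [3,6,8], [6,7,8]

giving chain groups C_0 ≅ Z^9, C_1 ≅ Z^18, C_2 ≅ Z^10.

Boundary ∂_1: C_1 → C_0 sends each edge [p,q] (with p < q) to q − p. For instance
  ∂[2,4] = [4] − [2].
As a 9×18 matrix over Z this has rank 7, with invariant factors (1,1,1,1,1,1,1).

The boundary map ∂_2: C_2 → C_1 acts by ∂[p,q,r] = [q,r] − [p,r] + [p,q]. For instance
  ∂[1,3,7] = [3,7] − [1,7] + [1,3],
  ∂[1,3,6] = [3,6] − [1,6] + [1,3].
The 18×10 boundary matrix has rank 10 and Smith normal form diag(1,1,1,1,1,1,1,1,1,2).

Computing H_k = (kernel of ∂_k) / (image of ∂_{k+1}):

  H_0: rank C_0 − rank ∂_1 = 9 − 7 = 2, and the invariant factors of ∂_1 are all 1, so H_0 ≅ Z^2.
  H_1: rank ker ∂_1 − rank ∂_2 = (18 − 7) − 10 = 1, and ∂_2 has invariant factor 2 > 1, so H_1 ≅ Z × Z/2.
  H_2: rank ker ∂_2 − rank ∂_3 = (10 − 10) − 0 = 0, and there is no ∂_3, so H_2 ≅ 0.

As a check, the Euler characteristic is 9 − 18 + 10 = 1, which agrees with 2 − 1 + 0 = 1.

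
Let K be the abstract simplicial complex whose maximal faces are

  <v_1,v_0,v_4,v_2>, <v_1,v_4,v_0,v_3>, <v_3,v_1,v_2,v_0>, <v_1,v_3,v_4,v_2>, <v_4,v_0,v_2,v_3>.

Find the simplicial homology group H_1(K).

Order the vertices as v_0 < v_1 < v_2 < v_3 < v_4. Listing each simplex with vertices in this order, K has dimension 3 with simplices:

  0-simplices (5): [v_0], [v_1], [v_2], [v_3], [v_4]
  1-simplices (10): [v_0,v_1], [v_0,v_2], [v_0,v_3], [v_0,v_4], [v_1,v_2], [v_1,v_3], [v_1,v_4], [v_2,v_3], [v_2,v_4], [v_3,v_4]
  2-simplices (10): [v_0,v_1,v_2], [v_0,v_1,v_3], [v_0,v_1,v_4], [v_0,v_2,v_3], [v_0,v_2,v_4], [v_0,v_3,v_4], [v_1,v_2,v_3], [v_1,v_2,v_4], [v_1,v_3,v_4], [v_2,v_3,v_4]
  3-simplices (5): [v_0,v_1,v_2,v_3], [v_0,v_1,v_2,v_4], [v_0,v_1,v_3,v_4], [v_0,v_2,v_3,v_4], [v_1,v_2,v_3,v_4]

so the chain groups are C_0 ≅ Z^5, C_1 ≅ Z^10, C_2 ≅ Z^10, C_3 ≅ Z^5.

Boundary ∂_1: C_1 → C_0 sends each edge [p,q] (with p < q) to q − p.
The 5×10 boundary matrix has rank 4 and Smith normal form diag(1,1,1,1).

∂_2: C_2 → C_1 maps a triangle to the signed sum of its edges. For instance
  ∂[v_0,v_2,v_3] = [v_2,v_3] − [v_0,v_3] + [v_0,v_2],
  ∂[v_0,v_1,v_3] = [v_1,v_3] − [v_0,v_3] + [v_0,v_1].
As a 10×10 matrix over Z this has rank 6, with invariant factors (1,1,1,1,1,1).

∂_3: C_3 → C_2 sends each 3-simplex σ to the alternating sum Σ_i (−1)^i (σ with its i-th vertex removed). For instance
  ∂[v_1,v_2,v_3,v_4] = [v_2,v_3,v_4] − [v_1,v_3,v_4] + [v_1,v_2,v_4] − [v_1,v_2,v_3],
  ∂[v_0,v_1,v_2,v_3] = [v_1,v_2,v_3] − [v_0,v_2,v_3] + [v_0,v_1,v_3] − [v_0,v_1,v_2].
As a 10×5 matrix over Z this has rank 4, with invariant factors (1,1,1,1).

Now H_k = ker ∂_k / im ∂_{k+1}, so:

  H_1: rank ker ∂_1 − rank ∂_2 = (10 − 4) − 6 = 0, and the invariant factors of ∂_2 are all 1, so H_1 = 0.

H_1 ≅ 0.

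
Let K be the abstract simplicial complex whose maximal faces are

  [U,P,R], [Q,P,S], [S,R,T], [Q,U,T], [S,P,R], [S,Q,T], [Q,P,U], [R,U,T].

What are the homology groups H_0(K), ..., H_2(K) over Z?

H_0 ≅ Z,  H_1 = 0,  H_2 ≅ Z.

Take the total order P < Q < R < S < T < U on the vertex set. Then K (dimension 2) consists of the simplices:

  0-simplices (6): P, Q, R, S, T, U
  1-simplices (12): PQ, PR, PS, PU, QS, QT, QU, RS, RT, RU, ST, TU
  2-simplices (8): PQS, PQU, PRS, PRU, QST, QTU, RST, RTU

so the chain groups are C_0 ≅ Z^6, C_1 ≅ Z^12, C_2 ≅ Z^8.

∂_1: C_1 → C_0 maps an edge to its endpoints' difference, ∂[p,q] = q − p. For instance
  ∂QT = T − Q.
The resulting 6×12 matrix has rank 5, and its Smith normal form has invariant factors (1,1,1,1,1).

Boundary ∂_2: C_2 → C_1 maps a triangle to the signed sum of its edges. For instance
  ∂PQS = QS − PS + PQ,
  ∂PRU = RU − PU + PR.
The resulting 12×8 matrix has rank 7, and its Smith normal form has invariant factors (1,1,1,1,1,1,1).

Reading off H_k = ker ∂_k / im ∂_{k+1}:

  H_0: rank C_0 − rank ∂_1 = 6 − 5 = 1, and the invariant factors of ∂_1 are all 1, so H_0 = Z.
  H_1: rank ker ∂_1 − rank ∂_2 = (12 − 5) − 7 = 0, and the invariant factors of ∂_2 are all 1, so H_1 = 0.
  H_2: rank ker ∂_2 − rank ∂_3 = (8 − 7) − 0 = 1, and there is no ∂_3, so H_2 = Z.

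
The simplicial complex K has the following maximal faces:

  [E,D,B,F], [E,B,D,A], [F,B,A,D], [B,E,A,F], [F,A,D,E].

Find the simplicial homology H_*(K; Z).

K has 5 vertices, 10 edges, 10 triangles, 5 3-simplices.
rank ∂_0 = 0, rank ∂_1 = 4 ⇒ b_0 = 5 − 0 − 4 = 1; all invariant factors of ∂_1 are 1 so no torsion. So H_0 = Z.
rank ∂_1 = 4, rank ∂_2 = 6 ⇒ b_1 = 10 − 4 − 6 = 0; all invariant factors of ∂_2 are 1 so no torsion. So H_1 = 0.
rank ∂_2 = 6, rank ∂_3 = 4 ⇒ b_2 = 10 − 6 − 4 = 0; all invariant factors of ∂_3 are 1 so no torsion. So H_2 = 0.
rank ∂_3 = 4, rank ∂_4 = 0 ⇒ b_3 = 5 − 4 − 0 = 1. So H_3 = Z.

H_0 = Z,  H_1 = 0,  H_2 = 0,  H_3 = Z.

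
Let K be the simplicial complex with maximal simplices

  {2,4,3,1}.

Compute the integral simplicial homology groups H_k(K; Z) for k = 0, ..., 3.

H_0 ≅ Z,  H_1 = 0,  H_2 = 0,  H_3 = 0.

K has 4 vertices, 6 edges, 4 triangles, 1 3-simplex.
rank ∂_0 = 0, rank ∂_1 = 3 ⇒ b_0 = 4 − 0 − 3 = 1; all invariant factors of ∂_1 are 1 so no torsion. So H_0 = Z.
rank ∂_1 = 3, rank ∂_2 = 3 ⇒ b_1 = 6 − 3 − 3 = 0; all invariant factors of ∂_2 are 1 so no torsion. So H_1 = 0.
rank ∂_2 = 3, rank ∂_3 = 1 ⇒ b_2 = 4 − 3 − 1 = 0; all invariant factors of ∂_3 are 1 so no torsion. So H_2 = 0.
rank ∂_3 = 1, rank ∂_4 = 0 ⇒ b_3 = 1 − 1 − 0 = 0. So H_3 = 0.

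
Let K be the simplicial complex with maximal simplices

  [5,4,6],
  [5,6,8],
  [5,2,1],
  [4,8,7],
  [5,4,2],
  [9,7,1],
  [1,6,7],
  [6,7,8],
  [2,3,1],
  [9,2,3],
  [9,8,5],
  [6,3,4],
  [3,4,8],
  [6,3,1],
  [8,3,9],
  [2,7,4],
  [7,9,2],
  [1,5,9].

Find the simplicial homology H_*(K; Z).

We work with the vertex ordering 1 < 2 < 3 < 4 < 5 < 6 < 7 < 8 < 9. The simplices of K, each written with vertices in increasing order, are:

  0-simplices (9): [1], [2], [3], [4], [5], [6], [7], [8], [9]
  1-simplices (27): (27 of them)
  2-simplices (18): [1,2,3], [1,2,5], [1,3,6], [1,5,9], [1,6,7], [1,7,9], [2,3,9], [2,4,5], [2,4,7], [2,7,9], [3,4,6], [3,4,8], [3,8,9], [4,5,6], [4,7,8], [5,6,8], [5,8,9], [6,7,8]

giving chain groups C_0 ≅ Z^9, C_1 ≅ Z^27, C_2 ≅ Z^18.

∂_1: C_1 → C_0 is given by ∂[p,q] = [q] − [p]. For instance
  ∂[3,9] = [9] − [3].
The 9×27 boundary matrix has rank 8 and Smith normal form diag(1,1,1,1,1,1,1,1).

∂_2: C_2 → C_1 maps a triangle to the signed sum of its edges. For instance
  ∂[4,7,8] = [7,8] − [4,8] + [4,7],
  ∂[5,8,9] = [8,9] − [5,9] + [5,8].
As a 27×18 matrix over Z this has rank 18, with invariant factors (1,1,1,1,1,1,1,1,1,1,1,1,1,1,1,1,1,2).

From H_k ≅ ker(∂_k) / im(∂_{k+1}) we obtain:

  H_0: rank C_0 − rank ∂_1 = 9 − 8 = 1, and the invariant factors of ∂_1 are all 1, so H_0 ≅ Z.
  H_1: rank ker ∂_1 − rank ∂_2 = (27 − 8) − 18 = 1, and ∂_2 has invariant factor 2 > 1, so H_1 ≅ Z ⊕ Z/2.
  H_2: rank ker ∂_2 − rank ∂_3 = (18 − 18) − 0 = 0, and there is no ∂_3, so H_2 ≅ 0.

As a check, the Euler characteristic is 9 − 27 + 18 = 0, which agrees with 1 − 1 + 0 = 0.

H_0 ≅ Z,  H_1 ≅ Z ⊕ Z/2,  H_2 = 0.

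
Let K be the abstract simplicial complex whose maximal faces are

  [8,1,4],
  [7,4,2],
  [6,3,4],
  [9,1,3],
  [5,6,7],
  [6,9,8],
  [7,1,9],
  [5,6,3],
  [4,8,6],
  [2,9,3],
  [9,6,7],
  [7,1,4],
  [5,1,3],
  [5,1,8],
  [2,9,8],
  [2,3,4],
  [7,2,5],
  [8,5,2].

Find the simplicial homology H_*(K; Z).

H_0 = Z,  H_1 = Z^2,  H_2 = Z.

Order the vertices as 1 < 2 < 3 < 4 < 5 < 6 < 7 < 8 < 9. Listing each simplex with vertices in this order, K has dimension 2 with simplices:

  0-simplices (9): [1], [2], [3], [4], [5], [6], [7], [8], [9]
  1-simplices (27): (27 of them)
  2-simplices (18): [1,3,5], [1,3,9], [1,4,7], [1,4,8], [1,5,8], [1,7,9], [2,3,4], [2,3,9], [2,4,7], [2,5,7], [2,5,8], [2,8,9], [3,4,6], [3,5,6], [4,6,8], [5,6,7], [6,7,9], [6,8,9]

so the chain groups are C_0 ≅ Z^9, C_1 ≅ Z^27, C_2 ≅ Z^18.

The boundary map ∂_1: C_1 → C_0 sends each edge [p,q] (with p < q) to q − p. For instance
  ∂[8,9] = [9] − [8].
The 9×27 boundary matrix has rank 8 and Smith normal form diag(1,1,1,1,1,1,1,1).

∂_2: C_2 → C_1 maps a triangle to the signed sum of its edges. For instance
  ∂[1,4,7] = [4,7] − [1,7] + [1,4],
  ∂[3,5,6] = [5,6] − [3,6] + [3,5].
As a 27×18 matrix over Z this has rank 17, with invariant factors (1,1,1,1,1,1,1,1,1,1,1,1,1,1,1,1,1).

From H_k ≅ ker(∂_k) / im(∂_{k+1}) we obtain:

  H_0: rank C_0 − rank ∂_1 = 9 − 8 = 1, and the invariant factors of ∂_1 are all 1, so H_0 = Z.
  H_1: rank ker ∂_1 − rank ∂_2 = (27 − 8) − 17 = 2, and the invariant factors of ∂_2 are all 1, so H_1 = Z^2.
  H_2: rank ker ∂_2 − rank ∂_3 = (18 − 17) − 0 = 1, and there is no ∂_3, so H_2 = Z.

As a check, the Euler characteristic is 9 − 27 + 18 = 0, which agrees with 1 − 2 + 1 = 0.
(K is a triangulation of the torus T^2.)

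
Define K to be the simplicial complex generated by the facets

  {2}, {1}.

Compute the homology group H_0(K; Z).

Order the vertices as 1 < 2. Listing each simplex with vertices in this order, K has dimension 0 with simplices:

  0-simplices (2): [1], [2]

Hence C_0 ≅ Z^2.

Computing H_k = (kernel of ∂_k) / (image of ∂_{k+1}):

  H_0: rank C_0 − rank ∂_1 = 2 − 0 = 2, and there is no ∂_1, so H_0 ≅ Z^2.

H_0 ≅ Z^2.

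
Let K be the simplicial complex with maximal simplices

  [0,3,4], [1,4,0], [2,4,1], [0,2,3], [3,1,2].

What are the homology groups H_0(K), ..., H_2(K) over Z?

H_0 ≅ Z,  H_1 ≅ Z,  H_2 = 0.

Order the vertices as 0 < 1 < 2 < 3 < 4. Listing each simplex with vertices in this order, K has dimension 2 with simplices:

  0-simplices (5): [0], [1], [2], [3], [4]
  1-simplices (10): [0,1], [0,2], [0,3], [0,4], [1,2], [1,3], [1,4], [2,3], [2,4], [3,4]
  2-simplices (5): [0,1,4], [0,2,3], [0,3,4], [1,2,3], [1,2,4]

so the chain groups are C_0 ≅ Z^5, C_1 ≅ Z^10, C_2 ≅ Z^5.

∂_1: C_1 → C_0 sends each edge [p,q] (with p < q) to q − p.
The 5×10 boundary matrix has rank 4 and Smith normal form diag(1,1,1,1).

Boundary ∂_2: C_2 → C_1 sends each 2-simplex [p,q,r] to [q,r] − [p,r] + [p,q]. For instance
  ∂[1,2,4] = [2,4] − [1,4] + [1,2],
  ∂[0,2,3] = [2,3] − [0,3] + [0,2].
This gives a 10×5 integer matrix of rank 5; reducing to Smith normal form yields diagonal entries (1,1,1,1,1).

From H_k ≅ ker(∂_k) / im(∂_{k+1}) we obtain:

  H_0: rank C_0 − rank ∂_1 = 5 − 4 = 1, and the invariant factors of ∂_1 are all 1, so H_0 ≅ Z.
  H_1: rank ker ∂_1 − rank ∂_2 = (10 − 4) − 5 = 1, and the invariant factors of ∂_2 are all 1, so H_1 ≅ Z.
  H_2: rank ker ∂_2 − rank ∂_3 = (5 − 5) − 0 = 0, and there is no ∂_3, so H_2 ≅ 0.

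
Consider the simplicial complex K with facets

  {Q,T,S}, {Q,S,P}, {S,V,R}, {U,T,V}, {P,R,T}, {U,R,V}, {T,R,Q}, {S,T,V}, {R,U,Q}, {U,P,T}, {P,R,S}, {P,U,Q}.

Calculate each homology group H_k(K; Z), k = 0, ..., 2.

H_0 = Z,  H_1 = Z_2,  H_2 = 0.

We work with the vertex ordering P < Q < R < S < T < U < V. The simplices of K, each written with vertices in increasing order, are:

  0-simplices (7): P, Q, R, S, T, U, V
  1-simplices (18): PQ, PR, PS, PT, PU, QR, QS, QT, QU, RS, RT, RU, RV, ST, SV, TU, TV, UV
  2-simplices (12): PQS, PQU, PRS, PRT, PTU, QRT, QRU, QST, RSV, RUV, STV, TUV

so the chain groups are C_0 ≅ Z^7, C_1 ≅ Z^18, C_2 ≅ Z^12.

∂_1: C_1 → C_0 maps an edge to its endpoints' difference, ∂[p,q] = q − p. For instance
  ∂TV = V − T.
The 7×18 boundary matrix has rank 6 and Smith normal form diag(1,1,1,1,1,1).

Boundary ∂_2: C_2 → C_1 maps a triangle to the signed sum of its edges. For instance
  ∂TUV = UV − TV + TU,
  ∂PRT = RT − PT + PR.
As a 18×12 matrix over Z this has rank 12, with invariant factors (1,1,1,1,1,1,1,1,1,1,1,2).

Computing H_k = (kernel of ∂_k) / (image of ∂_{k+1}):

  H_0: rank C_0 − rank ∂_1 = 7 − 6 = 1, and the invariant factors of ∂_1 are all 1, so H_0 ≅ Z.
  H_1: rank ker ∂_1 − rank ∂_2 = (18 − 6) − 12 = 0, and ∂_2 has invariant factor 2 > 1, so H_1 ≅ Z_2.
  H_2: rank ker ∂_2 − rank ∂_3 = (12 − 12) − 0 = 0, and there is no ∂_3, so H_2 ≅ 0.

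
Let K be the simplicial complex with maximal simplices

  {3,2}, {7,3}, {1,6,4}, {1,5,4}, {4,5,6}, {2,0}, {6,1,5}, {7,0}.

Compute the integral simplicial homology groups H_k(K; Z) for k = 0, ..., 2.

Order the vertices as 0 < 1 < 2 < 3 < 4 < 5 < 6 < 7. Listing each simplex with vertices in this order, K has dimension 2 with simplices:

  0-simplices (8): [0], [1], [2], [3], [4], [5], [6], [7]
  1-simplices (10): [0,2], [0,7], [1,4], [1,5], [1,6], [2,3], [3,7], [4,5], [4,6], [5,6]
  2-simplices (4): [1,4,5], [1,4,6], [1,5,6], [4,5,6]

so the chain groups are C_0 ≅ Z^8, C_1 ≅ Z^10, C_2 ≅ Z^4.

Boundary ∂_1: C_1 → C_0 sends each edge [p,q] (with p < q) to q − p.
This gives a 8×10 integer matrix of rank 6; reducing to Smith normal form yields diagonal entries (1,1,1,1,1,1).

Boundary ∂_2: C_2 → C_1 sends each 2-simplex [p,q,r] to [q,r] − [p,r] + [p,q]. For instance
  ∂[1,4,6] = [4,6] − [1,6] + [1,4],
  ∂[1,4,5] = [4,5] − [1,5] + [1,4].
As a 10×4 matrix over Z this has rank 3, with invariant factors (1,1,1).

From H_k ≅ ker(∂_k) / im(∂_{k+1}) we obtain:

  H_0: rank C_0 − rank ∂_1 = 8 − 6 = 2, and the invariant factors of ∂_1 are all 1, so H_0 = Z^2.
  H_1: rank ker ∂_1 − rank ∂_2 = (10 − 6) − 3 = 1, and the invariant factors of ∂_2 are all 1, so H_1 = Z.
  H_2: rank ker ∂_2 − rank ∂_3 = (4 − 3) − 0 = 1, and there is no ∂_3, so H_2 = Z.

As a check, the Euler characteristic is 8 − 10 + 4 = 2, which agrees with 2 − 1 + 1 = 2.
(K is a triangulation of the disjoint union of the 2-sphere S^2 and the circle S^1.)

H_0 ≅ Z^2,  H_1 ≅ Z,  H_2 ≅ Z.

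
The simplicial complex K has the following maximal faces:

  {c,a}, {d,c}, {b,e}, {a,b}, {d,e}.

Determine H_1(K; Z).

H_1 = Z.

Fix the vertex order a < b < c < d < e and write every simplex with vertices in increasing order. Then dim K = 1 and the simplices of K are:

  0-simplices (5): a, b, c, d, e
  1-simplices (5): ab, ac, be, cd, de

giving chain groups C_0 ≅ Z^5, C_1 ≅ Z^5.

The boundary map ∂_1: C_1 → C_0 sends each edge [p,q] (with p < q) to q − p.
As a 5×5 matrix over Z this has rank 4, with invariant factors (1,1,1,1).

From H_k ≅ ker(∂_k) / im(∂_{k+1}) we obtain:

  H_1: rank ker ∂_1 − rank ∂_2 = (5 − 4) − 0 = 1, and there is no ∂_2, so H_1 ≅ Z.

(K is a triangulation of the circle S^1.)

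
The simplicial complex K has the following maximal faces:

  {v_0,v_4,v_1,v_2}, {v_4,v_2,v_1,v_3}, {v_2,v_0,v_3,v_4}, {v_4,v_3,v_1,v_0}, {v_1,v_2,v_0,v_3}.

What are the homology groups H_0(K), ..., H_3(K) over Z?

Fix the vertex order v_0 < v_1 < v_2 < v_3 < v_4 and write every simplex with vertices in increasing order. Then dim K = 3 and the simplices of K are:

  0-simplices (5): [v_0], [v_1], [v_2], [v_3], [v_4]
  1-simplices (10): [v_0,v_1], [v_0,v_2], [v_0,v_3], [v_0,v_4], [v_1,v_2], [v_1,v_3], [v_1,v_4], [v_2,v_3], [v_2,v_4], [v_3,v_4]
  2-simplices (10): [v_0,v_1,v_2], [v_0,v_1,v_3], [v_0,v_1,v_4], [v_0,v_2,v_3], [v_0,v_2,v_4], [v_0,v_3,v_4], [v_1,v_2,v_3], [v_1,v_2,v_4], [v_1,v_3,v_4], [v_2,v_3,v_4]
  3-simplices (5): [v_0,v_1,v_2,v_3], [v_0,v_1,v_2,v_4], [v_0,v_1,v_3,v_4], [v_0,v_2,v_3,v_4], [v_1,v_2,v_3,v_4]

giving chain groups C_0 ≅ Z^5, C_1 ≅ Z^10, C_2 ≅ Z^10, C_3 ≅ Z^5.

The boundary map ∂_1: C_1 → C_0 sends each edge [p,q] (with p < q) to q − p. For instance
  ∂[v_0,v_3] = [v_3] − [v_0].
This gives a 5×10 integer matrix of rank 4; reducing to Smith normal form yields diagonal entries (1,1,1,1).

The boundary map ∂_2: C_2 → C_1 acts by ∂[p,q,r] = [q,r] − [p,r] + [p,q]. For instance
  ∂[v_0,v_2,v_4] = [v_2,v_4] − [v_0,v_4] + [v_0,v_2],
  ∂[v_0,v_3,v_4] = [v_3,v_4] − [v_0,v_4] + [v_0,v_3].
This gives a 10×10 integer matrix of rank 6; reducing to Smith normal form yields diagonal entries (1,1,1,1,1,1).

The boundary map ∂_3: C_3 → C_2 sends each 3-simplex σ to the alternating sum Σ_i (−1)^i (σ with its i-th vertex removed). For instance
  ∂[v_1,v_2,v_3,v_4] = [v_2,v_3,v_4] − [v_1,v_3,v_4] + [v_1,v_2,v_4] − [v_1,v_2,v_3],
  ∂[v_0,v_1,v_2,v_3] = [v_1,v_2,v_3] − [v_0,v_2,v_3] + [v_0,v_1,v_3] − [v_0,v_1,v_2].
The resulting 10×5 matrix has rank 4, and its Smith normal form has invariant factors (1,1,1,1).

Now H_k = ker ∂_k / im ∂_{k+1}, so:

  H_0: rank C_0 − rank ∂_1 = 5 − 4 = 1, and the invariant factors of ∂_1 are all 1, so H_0 = Z.
  H_1: rank ker ∂_1 − rank ∂_2 = (10 − 4) − 6 = 0, and the invariant factors of ∂_2 are all 1, so H_1 = 0.
  H_2: rank ker ∂_2 − rank ∂_3 = (10 − 6) − 4 = 0, and the invariant factors of ∂_3 are all 1, so H_2 = 0.
  H_3: rank ker ∂_3 − rank ∂_4 = (5 − 4) − 0 = 1, and there is no ∂_4, so H_3 = Z.

(K is a triangulation of the 3-sphere S^3.)

H_0 = Z,  H_1 = 0,  H_2 = 0,  H_3 = Z.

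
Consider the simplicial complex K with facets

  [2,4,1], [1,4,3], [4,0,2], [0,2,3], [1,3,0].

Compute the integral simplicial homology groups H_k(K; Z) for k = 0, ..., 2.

Order the vertices as 0 < 1 < 2 < 3 < 4. Listing each simplex with vertices in this order, K has dimension 2 with simplices:

  0-simplices (5): [0], [1], [2], [3], [4]
  1-simplices (10): [0,1], [0,2], [0,3], [0,4], [1,2], [1,3], [1,4], [2,3], [2,4], [3,4]
  2-simplices (5): [0,1,3], [0,2,3], [0,2,4], [1,2,4], [1,3,4]

so the chain groups are C_0 ≅ Z^5, C_1 ≅ Z^10, C_2 ≅ Z^5.

∂_1: C_1 → C_0 sends each edge [p,q] (with p < q) to q − p. For instance
  ∂[1,2] = [2] − [1].
The 5×10 boundary matrix has rank 4 and Smith normal form diag(1,1,1,1).

Boundary ∂_2: C_2 → C_1 sends each 2-simplex [p,q,r] to [q,r] − [p,r] + [p,q]. For instance
  ∂[0,2,3] = [2,3] − [0,3] + [0,2],
  ∂[1,3,4] = [3,4] − [1,4] + [1,3].
As a 10×5 matrix over Z this has rank 5, with invariant factors (1,1,1,1,1).

Now H_k = ker ∂_k / im ∂_{k+1}, so:

  H_0: rank C_0 − rank ∂_1 = 5 − 4 = 1, and the invariant factors of ∂_1 are all 1, so H_0 ≅ Z.
  H_1: rank ker ∂_1 − rank ∂_2 = (10 − 4) − 5 = 1, and the invariant factors of ∂_2 are all 1, so H_1 ≅ Z.
  H_2: rank ker ∂_2 − rank ∂_3 = (5 − 5) − 0 = 0, and there is no ∂_3, so H_2 ≅ 0.

As a check, the Euler characteristic is 5 − 10 + 5 = 0, which agrees with 1 − 1 + 0 = 0.

H_0 = Z,  H_1 = Z,  H_2 = 0.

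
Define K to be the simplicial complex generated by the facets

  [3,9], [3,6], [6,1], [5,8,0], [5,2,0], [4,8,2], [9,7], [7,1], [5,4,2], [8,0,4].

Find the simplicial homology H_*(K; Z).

Order the vertices as 0 < 1 < 2 < 3 < 4 < 5 < 6 < 7 < 8 < 9. Listing each simplex with vertices in this order, K has dimension 2 with simplices:

  0-simplices (10): [0], [1], [2], [3], [4], [5], [6], [7], [8], [9]
  1-simplices (15): [0,2], [0,4], [0,5], [0,8], [1,6], [1,7], [2,4], [2,5], [2,8], [3,6], [3,9], [4,5], [4,8], [5,8], [7,9]
  2-simplices (5): [0,2,5], [0,4,8], [0,5,8], [2,4,5], [2,4,8]

Hence C_0 ≅ Z^10, C_1 ≅ Z^15, C_2 ≅ Z^5.

The boundary map ∂_1: C_1 → C_0 is given by ∂[p,q] = [q] − [p].
This gives a 10×15 integer matrix of rank 8; reducing to Smith normal form yields diagonal entries (1,1,1,1,1,1,1,1).

∂_2: C_2 → C_1 maps a triangle to the signed sum of its edges. For instance
  ∂[0,4,8] = [4,8] − [0,8] + [0,4],
  ∂[0,5,8] = [5,8] − [0,8] + [0,5].
As a 15×5 matrix over Z this has rank 5, with invariant factors (1,1,1,1,1).

Computing H_k = (kernel of ∂_k) / (image of ∂_{k+1}):

  H_0: rank C_0 − rank ∂_1 = 10 − 8 = 2, and the invariant factors of ∂_1 are all 1, so H_0 = Z^2.
  H_1: rank ker ∂_1 − rank ∂_2 = (15 − 8) − 5 = 2, and the invariant factors of ∂_2 are all 1, so H_1 = Z^2.
  H_2: rank ker ∂_2 − rank ∂_3 = (5 − 5) − 0 = 0, and there is no ∂_3, so H_2 = 0.

As a check, the Euler characteristic is 10 − 15 + 5 = 0, which agrees with 2 − 2 + 0 = 0.

H_0 ≅ Z^2,  H_1 ≅ Z^2,  H_2 = 0.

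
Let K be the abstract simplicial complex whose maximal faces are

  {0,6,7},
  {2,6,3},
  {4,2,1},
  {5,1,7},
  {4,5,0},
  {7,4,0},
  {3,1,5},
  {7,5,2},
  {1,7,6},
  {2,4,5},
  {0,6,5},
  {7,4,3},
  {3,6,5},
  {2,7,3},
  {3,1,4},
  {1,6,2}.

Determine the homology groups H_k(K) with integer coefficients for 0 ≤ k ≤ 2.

H_0 ≅ Z,  H_1 ≅ Z^2,  H_2 ≅ Z.

Take the total order 0 < 1 < 2 < 3 < 4 < 5 < 6 < 7 on the vertex set. Then K (dimension 2) consists of the simplices:

  0-simplices (8): [0], [1], [2], [3], [4], [5], [6], [7]
  1-simplices (24): (24 of them)
  2-simplices (16): [0,4,5], [0,4,7], [0,5,6], [0,6,7], [1,2,4], [1,2,6], [1,3,4], [1,3,5], [1,5,7], [1,6,7], [2,3,6], [2,3,7], [2,4,5], [2,5,7], [3,4,7], [3,5,6]

so the chain groups are C_0 ≅ Z^8, C_1 ≅ Z^24, C_2 ≅ Z^16.

The boundary map ∂_1: C_1 → C_0 is given by ∂[p,q] = [q] − [p].
This gives a 8×24 integer matrix of rank 7; reducing to Smith normal form yields diagonal entries (1,1,1,1,1,1,1).

∂_2: C_2 → C_1 sends each 2-simplex [p,q,r] to [q,r] − [p,r] + [p,q]. For instance
  ∂[2,3,7] = [3,7] − [2,7] + [2,3],
  ∂[2,5,7] = [5,7] − [2,7] + [2,5].
The resulting 24×16 matrix has rank 15, and its Smith normal form has invariant factors (1,1,1,1,1,1,1,1,1,1,1,1,1,1,1).

Now H_k = ker ∂_k / im ∂_{k+1}, so:

  H_0: rank C_0 − rank ∂_1 = 8 − 7 = 1, and the invariant factors of ∂_1 are all 1, so H_0 ≅ Z.
  H_1: rank ker ∂_1 − rank ∂_2 = (24 − 7) − 15 = 2, and the invariant factors of ∂_2 are all 1, so H_1 ≅ Z^2.
  H_2: rank ker ∂_2 − rank ∂_3 = (16 − 15) − 0 = 1, and there is no ∂_3, so H_2 ≅ Z.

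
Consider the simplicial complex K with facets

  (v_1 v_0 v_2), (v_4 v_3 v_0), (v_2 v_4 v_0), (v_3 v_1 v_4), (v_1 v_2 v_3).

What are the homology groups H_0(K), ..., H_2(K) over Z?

Order the vertices as v_0 < v_1 < v_2 < v_3 < v_4. Listing each simplex with vertices in this order, K has dimension 2 with simplices:

  0-simplices (5): [v_0], [v_1], [v_2], [v_3], [v_4]
  1-simplices (10): [v_0,v_1], [v_0,v_2], [v_0,v_3], [v_0,v_4], [v_1,v_2], [v_1,v_3], [v_1,v_4], [v_2,v_3], [v_2,v_4], [v_3,v_4]
  2-simplices (5): [v_0,v_1,v_2], [v_0,v_2,v_4], [v_0,v_3,v_4], [v_1,v_2,v_3], [v_1,v_3,v_4]

so the chain groups are C_0 ≅ Z^5, C_1 ≅ Z^10, C_2 ≅ Z^5.

The boundary map ∂_1: C_1 → C_0 maps an edge to its endpoints' difference, ∂[p,q] = q − p. For instance
  ∂[v_1,v_4] = [v_4] − [v_1].
This gives a 5×10 integer matrix of rank 4; reducing to Smith normal form yields diagonal entries (1,1,1,1).

Boundary ∂_2: C_2 → C_1 sends each 2-simplex [p,q,r] to [q,r] − [p,r] + [p,q]. For instance
  ∂[v_1,v_3,v_4] = [v_3,v_4] − [v_1,v_4] + [v_1,v_3],
  ∂[v_1,v_2,v_3] = [v_2,v_3] − [v_1,v_3] + [v_1,v_2].
As a 10×5 matrix over Z this has rank 5, with invariant factors (1,1,1,1,1).

From H_k ≅ ker(∂_k) / im(∂_{k+1}) we obtain:

  H_0: rank C_0 − rank ∂_1 = 5 − 4 = 1, and the invariant factors of ∂_1 are all 1, so H_0 ≅ Z.
  H_1: rank ker ∂_1 − rank ∂_2 = (10 − 4) − 5 = 1, and the invariant factors of ∂_2 are all 1, so H_1 ≅ Z.
  H_2: rank ker ∂_2 − rank ∂_3 = (5 − 5) − 0 = 0, and there is no ∂_3, so H_2 ≅ 0.

H_0 = Z,  H_1 = Z,  H_2 = 0.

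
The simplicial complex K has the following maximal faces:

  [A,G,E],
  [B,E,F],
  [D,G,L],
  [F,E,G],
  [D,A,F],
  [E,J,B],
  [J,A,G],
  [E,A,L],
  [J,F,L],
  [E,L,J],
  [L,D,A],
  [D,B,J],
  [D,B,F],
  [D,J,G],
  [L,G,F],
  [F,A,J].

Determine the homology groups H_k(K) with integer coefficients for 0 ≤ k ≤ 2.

H_0 = Z,  H_1 = Z^2,  H_2 = Z.

We work with the vertex ordering A < B < D < E < F < G < J < L. The simplices of K, each written with vertices in increasing order, are:

  0-simplices (8): A, B, D, E, F, G, J, L
  1-simplices (24): AD, AE, AF, AG, AJ, AL, BD, BE, BF, BJ, DF, DG, DJ, DL, EF, EG, EJ, EL, FG, FJ, FL, GJ, GL, JL
  2-simplices (16): ADF, ADL, AEG, AEL, AFJ, AGJ, BDF, BDJ, BEF, BEJ, DGJ, DGL, EFG, EJL, FGL, FJL

so the chain groups are C_0 ≅ Z^8, C_1 ≅ Z^24, C_2 ≅ Z^16.

Boundary ∂_1: C_1 → C_0 is given by ∂[p,q] = [q] − [p]. For instance
  ∂AJ = J − A.
The 8×24 boundary matrix has rank 7 and Smith normal form diag(1,1,1,1,1,1,1).

Boundary ∂_2: C_2 → C_1 acts by ∂[p,q,r] = [q,r] − [p,r] + [p,q]. For instance
  ∂BEF = EF − BF + BE,
  ∂ADL = DL − AL + AD.
The resulting 24×16 matrix has rank 15, and its Smith normal form has invariant factors (1,1,1,1,1,1,1,1,1,1,1,1,1,1,1).

Now H_k = ker ∂_k / im ∂_{k+1}, so:

  H_0: rank C_0 − rank ∂_1 = 8 − 7 = 1, and the invariant factors of ∂_1 are all 1, so H_0 ≅ Z.
  H_1: rank ker ∂_1 − rank ∂_2 = (24 − 7) − 15 = 2, and the invariant factors of ∂_2 are all 1, so H_1 ≅ Z^2.
  H_2: rank ker ∂_2 − rank ∂_3 = (16 − 15) − 0 = 1, and there is no ∂_3, so H_2 ≅ Z.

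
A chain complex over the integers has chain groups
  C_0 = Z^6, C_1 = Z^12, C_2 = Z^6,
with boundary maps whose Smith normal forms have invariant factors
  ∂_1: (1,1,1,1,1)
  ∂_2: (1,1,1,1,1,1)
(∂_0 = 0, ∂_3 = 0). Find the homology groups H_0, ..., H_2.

H_0: b_0 = 6 − 0 − 5 = 1; torsion from ∂_1 factors > 1: none. So H_0 ≅ Z.
H_1: b_1 = 12 − 5 − 6 = 1; torsion from ∂_2 factors > 1: none. So H_1 ≅ Z.
H_2: b_2 = 6 − 6 − 0 = 0; torsion from ∂_3 factors > 1: none. So H_2 ≅ 0.

H_0 ≅ Z,  H_1 ≅ Z,  H_2 = 0.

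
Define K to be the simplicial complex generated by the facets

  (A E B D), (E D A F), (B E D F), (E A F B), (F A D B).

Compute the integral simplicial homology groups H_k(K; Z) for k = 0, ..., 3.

Order the vertices as A < B < D < E < F. Listing each simplex with vertices in this order, K has dimension 3 with simplices:

  0-simplices (5): A, B, D, E, F
  1-simplices (10): AB, AD, AE, AF, BD, BE, BF, DE, DF, EF
  2-simplices (10): ABD, ABE, ABF, ADE, ADF, AEF, BDE, BDF, BEF, DEF
  3-simplices (5): ABDE, ABDF, ABEF, ADEF, BDEF

so the chain groups are C_0 ≅ Z^5, C_1 ≅ Z^10, C_2 ≅ Z^10, C_3 ≅ Z^5.

Boundary ∂_1: C_1 → C_0 is given by ∂[p,q] = [q] − [p]. For instance
  ∂DF = F − D.
The 5×10 boundary matrix has rank 4 and Smith normal form diag(1,1,1,1).

Boundary ∂_2: C_2 → C_1 acts by ∂[p,q,r] = [q,r] − [p,r] + [p,q]. For instance
  ∂BEF = EF − BF + BE,
  ∂ABF = BF − AF + AB.
This gives a 10×10 integer matrix of rank 6; reducing to Smith normal form yields diagonal entries (1,1,1,1,1,1).

Boundary ∂_3: C_3 → C_2 sends each 3-simplex σ to the alternating sum Σ_i (−1)^i (σ with its i-th vertex removed). For instance
  ∂ABDF = BDF − ADF + ABF − ABD,
  ∂ADEF = DEF − AEF + ADF − ADE.
As a 10×5 matrix over Z this has rank 4, with invariant factors (1,1,1,1).

Now H_k = ker ∂_k / im ∂_{k+1}, so:

  H_0: rank C_0 − rank ∂_1 = 5 − 4 = 1, and the invariant factors of ∂_1 are all 1, so H_0 ≅ Z.
  H_1: rank ker ∂_1 − rank ∂_2 = (10 − 4) − 6 = 0, and the invariant factors of ∂_2 are all 1, so H_1 ≅ 0.
  H_2: rank ker ∂_2 − rank ∂_3 = (10 − 6) − 4 = 0, and the invariant factors of ∂_3 are all 1, so H_2 ≅ 0.
  H_3: rank ker ∂_3 − rank ∂_4 = (5 − 4) − 0 = 1, and there is no ∂_4, so H_3 ≅ Z.

As a check, the Euler characteristic is 5 − 10 + 10 − 5 = 0, which agrees with 1 − 0 + 0 − 1 = 0.
(K is a triangulation of the 3-sphere S^3.)

H_0 = Z,  H_1 = 0,  H_2 = 0,  H_3 = Z.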